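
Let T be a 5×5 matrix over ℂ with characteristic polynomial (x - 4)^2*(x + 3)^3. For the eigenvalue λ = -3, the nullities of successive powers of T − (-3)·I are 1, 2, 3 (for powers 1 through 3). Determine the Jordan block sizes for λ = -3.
Block sizes for λ = -3: [3]

From the dimensions of kernels of powers, the number of Jordan blocks of size at least j is d_j − d_{j−1} where d_j = dim ker(N^j) (with d_0 = 0). Computing the differences gives [1, 1, 1].
The number of blocks of size exactly k is (#blocks of size ≥ k) − (#blocks of size ≥ k + 1), so the partition is: 1 block(s) of size 3.
In nonincreasing order the block sizes are [3].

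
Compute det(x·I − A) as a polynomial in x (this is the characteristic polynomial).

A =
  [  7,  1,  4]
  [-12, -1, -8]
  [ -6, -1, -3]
x^3 - 3*x^2 + 3*x - 1

Expanding det(x·I − A) (e.g. by cofactor expansion or by noting that A is similar to its Jordan form J, which has the same characteristic polynomial as A) gives
  χ_A(x) = x^3 - 3*x^2 + 3*x - 1
which factors as (x - 1)^3. The eigenvalues (with algebraic multiplicities) are λ = 1 with multiplicity 3.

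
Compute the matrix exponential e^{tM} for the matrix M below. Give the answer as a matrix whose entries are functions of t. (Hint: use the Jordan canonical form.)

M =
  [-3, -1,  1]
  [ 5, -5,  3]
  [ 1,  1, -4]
e^{tM} =
  [-3*t^2*exp(-4*t)/2 + t*exp(-4*t) + exp(-4*t), t^2*exp(-4*t)/2 - t*exp(-4*t), -t^2*exp(-4*t) + t*exp(-4*t)]
  [3*t^2*exp(-4*t)/2 + 5*t*exp(-4*t), -t^2*exp(-4*t)/2 - t*exp(-4*t) + exp(-4*t), t^2*exp(-4*t) + 3*t*exp(-4*t)]
  [3*t^2*exp(-4*t) + t*exp(-4*t), -t^2*exp(-4*t) + t*exp(-4*t), 2*t^2*exp(-4*t) + exp(-4*t)]

Strategy: write M = P · J · P⁻¹ where J is a Jordan canonical form, so e^{tM} = P · e^{tJ} · P⁻¹, and e^{tJ} can be computed block-by-block.

M has Jordan form
J =
  [-4,  1,  0]
  [ 0, -4,  1]
  [ 0,  0, -4]
(up to reordering of blocks).

Per-block formulas:
  For a 3×3 Jordan block J_3(-4): exp(t · J_3(-4)) = e^(-4t)·(I + t·N + (t^2/2)·N^2), where N is the 3×3 nilpotent shift.

After assembling e^{tJ} and conjugating by P, we get:

e^{tM} =
  [-3*t^2*exp(-4*t)/2 + t*exp(-4*t) + exp(-4*t), t^2*exp(-4*t)/2 - t*exp(-4*t), -t^2*exp(-4*t) + t*exp(-4*t)]
  [3*t^2*exp(-4*t)/2 + 5*t*exp(-4*t), -t^2*exp(-4*t)/2 - t*exp(-4*t) + exp(-4*t), t^2*exp(-4*t) + 3*t*exp(-4*t)]
  [3*t^2*exp(-4*t) + t*exp(-4*t), -t^2*exp(-4*t) + t*exp(-4*t), 2*t^2*exp(-4*t) + exp(-4*t)]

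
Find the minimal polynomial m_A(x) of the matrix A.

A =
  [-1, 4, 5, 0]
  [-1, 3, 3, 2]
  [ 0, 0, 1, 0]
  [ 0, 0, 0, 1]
x^3 - 3*x^2 + 3*x - 1

The characteristic polynomial is χ_A(x) = (x - 1)^4, so the eigenvalues are known. The minimal polynomial is
  m_A(x) = Π_λ (x − λ)^{k_λ}
where k_λ is the size of the *largest* Jordan block for λ (equivalently, the smallest k with (A − λI)^k v = 0 for every generalised eigenvector v of λ).

  λ = 1: largest Jordan block has size 3, contributing (x − 1)^3

So m_A(x) = (x - 1)^3 = x^3 - 3*x^2 + 3*x - 1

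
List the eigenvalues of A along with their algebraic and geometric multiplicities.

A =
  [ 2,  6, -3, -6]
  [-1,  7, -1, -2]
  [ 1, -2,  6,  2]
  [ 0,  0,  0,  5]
λ = 5: alg = 4, geom = 3

Step 1 — factor the characteristic polynomial to read off the algebraic multiplicities:
  χ_A(x) = (x - 5)^4

Step 2 — compute geometric multiplicities via the rank-nullity identity g(λ) = n − rank(A − λI):
  rank(A − (5)·I) = 1, so dim ker(A − (5)·I) = n − 1 = 3

Summary:
  λ = 5: algebraic multiplicity = 4, geometric multiplicity = 3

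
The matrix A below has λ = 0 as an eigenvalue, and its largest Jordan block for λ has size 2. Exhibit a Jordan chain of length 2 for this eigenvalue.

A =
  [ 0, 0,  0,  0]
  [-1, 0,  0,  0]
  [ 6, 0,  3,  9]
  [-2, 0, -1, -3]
A Jordan chain for λ = 0 of length 2:
v_1 = (0, -1, 6, -2)ᵀ
v_2 = (1, 0, 0, 0)ᵀ

Let N = A − (0)·I. We want v_2 with N^2 v_2 = 0 but N^1 v_2 ≠ 0; then v_{j-1} := N · v_j for j = 2, …, 2.

Pick v_2 = (1, 0, 0, 0)ᵀ.
Then v_1 = N · v_2 = (0, -1, 6, -2)ᵀ.

Sanity check: (A − (0)·I) v_1 = (0, 0, 0, 0)ᵀ = 0. ✓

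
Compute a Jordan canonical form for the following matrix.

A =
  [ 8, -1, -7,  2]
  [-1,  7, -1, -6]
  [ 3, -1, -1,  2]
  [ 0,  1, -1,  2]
J_3(4) ⊕ J_1(4)

The characteristic polynomial is
  det(x·I − A) = x^4 - 16*x^3 + 96*x^2 - 256*x + 256 = (x - 4)^4

Eigenvalues and multiplicities (the geometric multiplicity of λ is n − rank(A − λI), which equals the number of Jordan blocks for λ):
  λ = 4: algebraic multiplicity = 4, geometric multiplicity = 2

Determining the block sizes for each eigenvalue:
  λ = 4: with am = 4 and gm = 2, the partition is not yet determined (e.g. several partitions of 4 into 2 parts exist). Let N = A − (4)·I. Computing rank(N^1) = 2, rank(N^2) = 1, rank(N^3) = 0; the number of blocks of size ≥ j is rank(N^{j−1}) − rank(N^j), giving [2, 1, 1]. So we have 1 block(s) of size 3, 1 block(s) of size 1 → block sizes [3, 1]

Assembling the blocks gives a Jordan form
J =
  [4, 1, 0, 0]
  [0, 4, 1, 0]
  [0, 0, 4, 0]
  [0, 0, 0, 4]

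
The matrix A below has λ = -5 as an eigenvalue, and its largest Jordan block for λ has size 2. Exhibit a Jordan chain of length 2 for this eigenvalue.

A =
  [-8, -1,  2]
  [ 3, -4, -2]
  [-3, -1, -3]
A Jordan chain for λ = -5 of length 2:
v_1 = (-3, 3, -3)ᵀ
v_2 = (1, 0, 0)ᵀ

Let N = A − (-5)·I. We want v_2 with N^2 v_2 = 0 but N^1 v_2 ≠ 0; then v_{j-1} := N · v_j for j = 2, …, 2.

Pick v_2 = (1, 0, 0)ᵀ.
Then v_1 = N · v_2 = (-3, 3, -3)ᵀ.

Sanity check: (A − (-5)·I) v_1 = (0, 0, 0)ᵀ = 0. ✓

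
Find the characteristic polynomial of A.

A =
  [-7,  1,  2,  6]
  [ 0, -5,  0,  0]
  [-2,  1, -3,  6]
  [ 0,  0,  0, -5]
x^4 + 20*x^3 + 150*x^2 + 500*x + 625

Expanding det(x·I − A) (e.g. by cofactor expansion or by noting that A is similar to its Jordan form J, which has the same characteristic polynomial as A) gives
  χ_A(x) = x^4 + 20*x^3 + 150*x^2 + 500*x + 625
which factors as (x + 5)^4. The eigenvalues (with algebraic multiplicities) are λ = -5 with multiplicity 4.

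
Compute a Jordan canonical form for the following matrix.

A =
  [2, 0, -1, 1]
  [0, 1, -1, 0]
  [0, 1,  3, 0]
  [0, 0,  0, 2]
J_3(2) ⊕ J_1(2)

The characteristic polynomial is
  det(x·I − A) = x^4 - 8*x^3 + 24*x^2 - 32*x + 16 = (x - 2)^4

Eigenvalues and multiplicities (the geometric multiplicity of λ is n − rank(A − λI), which equals the number of Jordan blocks for λ):
  λ = 2: algebraic multiplicity = 4, geometric multiplicity = 2

Determining the block sizes for each eigenvalue:
  λ = 2: with am = 4 and gm = 2, the partition is not yet determined (e.g. several partitions of 4 into 2 parts exist). Let N = A − (2)·I. Computing rank(N^1) = 2, rank(N^2) = 1, rank(N^3) = 0; the number of blocks of size ≥ j is rank(N^{j−1}) − rank(N^j), giving [2, 1, 1]. So we have 1 block(s) of size 3, 1 block(s) of size 1 → block sizes [3, 1]

Assembling the blocks gives a Jordan form
J =
  [2, 1, 0, 0]
  [0, 2, 1, 0]
  [0, 0, 2, 0]
  [0, 0, 0, 2]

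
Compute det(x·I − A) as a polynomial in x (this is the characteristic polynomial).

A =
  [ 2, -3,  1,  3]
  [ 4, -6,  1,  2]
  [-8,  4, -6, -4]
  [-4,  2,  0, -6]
x^4 + 16*x^3 + 96*x^2 + 256*x + 256

Expanding det(x·I − A) (e.g. by cofactor expansion or by noting that A is similar to its Jordan form J, which has the same characteristic polynomial as A) gives
  χ_A(x) = x^4 + 16*x^3 + 96*x^2 + 256*x + 256
which factors as (x + 4)^4. The eigenvalues (with algebraic multiplicities) are λ = -4 with multiplicity 4.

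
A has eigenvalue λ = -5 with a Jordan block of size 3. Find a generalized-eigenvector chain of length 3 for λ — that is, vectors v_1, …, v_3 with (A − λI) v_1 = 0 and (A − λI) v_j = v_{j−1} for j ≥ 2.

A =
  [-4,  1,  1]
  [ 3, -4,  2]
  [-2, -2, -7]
A Jordan chain for λ = -5 of length 3:
v_1 = (2, 2, -4)ᵀ
v_2 = (1, 3, -2)ᵀ
v_3 = (1, 0, 0)ᵀ

Let N = A − (-5)·I. We want v_3 with N^3 v_3 = 0 but N^2 v_3 ≠ 0; then v_{j-1} := N · v_j for j = 3, …, 2.

Pick v_3 = (1, 0, 0)ᵀ.
Then v_2 = N · v_3 = (1, 3, -2)ᵀ.
Then v_1 = N · v_2 = (2, 2, -4)ᵀ.

Sanity check: (A − (-5)·I) v_1 = (0, 0, 0)ᵀ = 0. ✓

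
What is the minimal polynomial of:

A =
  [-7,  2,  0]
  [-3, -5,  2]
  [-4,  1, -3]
x^3 + 15*x^2 + 75*x + 125

The characteristic polynomial is χ_A(x) = (x + 5)^3, so the eigenvalues are known. The minimal polynomial is
  m_A(x) = Π_λ (x − λ)^{k_λ}
where k_λ is the size of the *largest* Jordan block for λ (equivalently, the smallest k with (A − λI)^k v = 0 for every generalised eigenvector v of λ).

  λ = -5: largest Jordan block has size 3, contributing (x + 5)^3

So m_A(x) = (x + 5)^3 = x^3 + 15*x^2 + 75*x + 125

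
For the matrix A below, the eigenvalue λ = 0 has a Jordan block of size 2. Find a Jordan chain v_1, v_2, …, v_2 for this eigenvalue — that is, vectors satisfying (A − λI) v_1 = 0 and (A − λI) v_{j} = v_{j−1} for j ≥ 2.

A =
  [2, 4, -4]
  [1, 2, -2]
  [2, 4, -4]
A Jordan chain for λ = 0 of length 2:
v_1 = (2, 1, 2)ᵀ
v_2 = (1, 0, 0)ᵀ

Let N = A − (0)·I. We want v_2 with N^2 v_2 = 0 but N^1 v_2 ≠ 0; then v_{j-1} := N · v_j for j = 2, …, 2.

Pick v_2 = (1, 0, 0)ᵀ.
Then v_1 = N · v_2 = (2, 1, 2)ᵀ.

Sanity check: (A − (0)·I) v_1 = (0, 0, 0)ᵀ = 0. ✓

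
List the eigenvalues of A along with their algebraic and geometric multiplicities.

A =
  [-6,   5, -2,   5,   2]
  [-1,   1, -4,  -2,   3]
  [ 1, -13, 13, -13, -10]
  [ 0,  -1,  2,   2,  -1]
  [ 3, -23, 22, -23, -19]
λ = -5: alg = 3, geom = 2; λ = 3: alg = 2, geom = 1

Step 1 — factor the characteristic polynomial to read off the algebraic multiplicities:
  χ_A(x) = (x - 3)^2*(x + 5)^3

Step 2 — compute geometric multiplicities via the rank-nullity identity g(λ) = n − rank(A − λI):
  rank(A − (-5)·I) = 3, so dim ker(A − (-5)·I) = n − 3 = 2
  rank(A − (3)·I) = 4, so dim ker(A − (3)·I) = n − 4 = 1

Summary:
  λ = -5: algebraic multiplicity = 3, geometric multiplicity = 2
  λ = 3: algebraic multiplicity = 2, geometric multiplicity = 1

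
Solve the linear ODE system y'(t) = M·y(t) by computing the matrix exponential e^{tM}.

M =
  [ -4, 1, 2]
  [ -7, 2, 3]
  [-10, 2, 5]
e^{tM} =
  [-t^2*exp(t) - 5*t*exp(t) + exp(t), t*exp(t), t^2*exp(t)/2 + 2*t*exp(t)]
  [-t^2*exp(t) - 7*t*exp(t), t*exp(t) + exp(t), t^2*exp(t)/2 + 3*t*exp(t)]
  [-2*t^2*exp(t) - 10*t*exp(t), 2*t*exp(t), t^2*exp(t) + 4*t*exp(t) + exp(t)]

Strategy: write M = P · J · P⁻¹ where J is a Jordan canonical form, so e^{tM} = P · e^{tJ} · P⁻¹, and e^{tJ} can be computed block-by-block.

M has Jordan form
J =
  [1, 1, 0]
  [0, 1, 1]
  [0, 0, 1]
(up to reordering of blocks).

Per-block formulas:
  For a 3×3 Jordan block J_3(1): exp(t · J_3(1)) = e^(1t)·(I + t·N + (t^2/2)·N^2), where N is the 3×3 nilpotent shift.

After assembling e^{tJ} and conjugating by P, we get:

e^{tM} =
  [-t^2*exp(t) - 5*t*exp(t) + exp(t), t*exp(t), t^2*exp(t)/2 + 2*t*exp(t)]
  [-t^2*exp(t) - 7*t*exp(t), t*exp(t) + exp(t), t^2*exp(t)/2 + 3*t*exp(t)]
  [-2*t^2*exp(t) - 10*t*exp(t), 2*t*exp(t), t^2*exp(t) + 4*t*exp(t) + exp(t)]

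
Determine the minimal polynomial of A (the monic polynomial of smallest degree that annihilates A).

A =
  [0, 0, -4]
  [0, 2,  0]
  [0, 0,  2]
x^2 - 2*x

The characteristic polynomial is χ_A(x) = x*(x - 2)^2, so the eigenvalues are known. The minimal polynomial is
  m_A(x) = Π_λ (x − λ)^{k_λ}
where k_λ is the size of the *largest* Jordan block for λ (equivalently, the smallest k with (A − λI)^k v = 0 for every generalised eigenvector v of λ).

  λ = 0: largest Jordan block has size 1, contributing (x − 0)
  λ = 2: largest Jordan block has size 1, contributing (x − 2)

So m_A(x) = x*(x - 2) = x^2 - 2*x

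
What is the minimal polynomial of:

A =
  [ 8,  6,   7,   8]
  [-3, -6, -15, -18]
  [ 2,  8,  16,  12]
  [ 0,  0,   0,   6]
x^3 - 18*x^2 + 108*x - 216

The characteristic polynomial is χ_A(x) = (x - 6)^4, so the eigenvalues are known. The minimal polynomial is
  m_A(x) = Π_λ (x − λ)^{k_λ}
where k_λ is the size of the *largest* Jordan block for λ (equivalently, the smallest k with (A − λI)^k v = 0 for every generalised eigenvector v of λ).

  λ = 6: largest Jordan block has size 3, contributing (x − 6)^3

So m_A(x) = (x - 6)^3 = x^3 - 18*x^2 + 108*x - 216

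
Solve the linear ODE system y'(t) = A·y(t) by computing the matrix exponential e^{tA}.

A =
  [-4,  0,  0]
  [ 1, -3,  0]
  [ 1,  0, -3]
e^{tA} =
  [exp(-4*t), 0, 0]
  [exp(-3*t) - exp(-4*t), exp(-3*t), 0]
  [exp(-3*t) - exp(-4*t), 0, exp(-3*t)]

Strategy: write A = P · J · P⁻¹ where J is a Jordan canonical form, so e^{tA} = P · e^{tJ} · P⁻¹, and e^{tJ} can be computed block-by-block.

A has Jordan form
J =
  [-4,  0,  0]
  [ 0, -3,  0]
  [ 0,  0, -3]
(up to reordering of blocks).

Per-block formulas:
  For a 1×1 block at λ = -4: exp(t · [-4]) = [e^(-4t)].
  For a 1×1 block at λ = -3: exp(t · [-3]) = [e^(-3t)].

After assembling e^{tJ} and conjugating by P, we get:

e^{tA} =
  [exp(-4*t), 0, 0]
  [exp(-3*t) - exp(-4*t), exp(-3*t), 0]
  [exp(-3*t) - exp(-4*t), 0, exp(-3*t)]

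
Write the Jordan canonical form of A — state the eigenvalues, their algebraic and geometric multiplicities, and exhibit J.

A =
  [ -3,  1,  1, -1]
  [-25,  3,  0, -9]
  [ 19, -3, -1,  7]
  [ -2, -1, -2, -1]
J_2(-1) ⊕ J_2(0)

The characteristic polynomial is
  det(x·I − A) = x^4 + 2*x^3 + x^2 = x^2*(x + 1)^2

Eigenvalues and multiplicities (the geometric multiplicity of λ is n − rank(A − λI), which equals the number of Jordan blocks for λ):
  λ = -1: algebraic multiplicity = 2, geometric multiplicity = 1
  λ = 0: algebraic multiplicity = 2, geometric multiplicity = 1

Determining the block sizes for each eigenvalue:
  λ = -1: one block (gm = 1), so the single block has size am = 2 → block sizes [2]
  λ = 0: one block (gm = 1), so the single block has size am = 2 → block sizes [2]

Assembling the blocks gives a Jordan form
J =
  [-1,  1, 0, 0]
  [ 0, -1, 0, 0]
  [ 0,  0, 0, 1]
  [ 0,  0, 0, 0]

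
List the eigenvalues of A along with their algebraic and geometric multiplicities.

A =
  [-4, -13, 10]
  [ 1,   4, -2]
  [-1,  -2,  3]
λ = 1: alg = 3, geom = 1

Step 1 — factor the characteristic polynomial to read off the algebraic multiplicities:
  χ_A(x) = (x - 1)^3

Step 2 — compute geometric multiplicities via the rank-nullity identity g(λ) = n − rank(A − λI):
  rank(A − (1)·I) = 2, so dim ker(A − (1)·I) = n − 2 = 1

Summary:
  λ = 1: algebraic multiplicity = 3, geometric multiplicity = 1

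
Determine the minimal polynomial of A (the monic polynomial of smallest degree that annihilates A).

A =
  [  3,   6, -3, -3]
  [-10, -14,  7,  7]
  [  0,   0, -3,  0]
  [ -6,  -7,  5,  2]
x^3 + 9*x^2 + 27*x + 27

The characteristic polynomial is χ_A(x) = (x + 3)^4, so the eigenvalues are known. The minimal polynomial is
  m_A(x) = Π_λ (x − λ)^{k_λ}
where k_λ is the size of the *largest* Jordan block for λ (equivalently, the smallest k with (A − λI)^k v = 0 for every generalised eigenvector v of λ).

  λ = -3: largest Jordan block has size 3, contributing (x + 3)^3

So m_A(x) = (x + 3)^3 = x^3 + 9*x^2 + 27*x + 27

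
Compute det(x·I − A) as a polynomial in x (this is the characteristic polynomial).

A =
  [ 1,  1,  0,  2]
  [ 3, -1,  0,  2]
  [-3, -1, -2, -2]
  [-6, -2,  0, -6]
x^4 + 8*x^3 + 24*x^2 + 32*x + 16

Expanding det(x·I − A) (e.g. by cofactor expansion or by noting that A is similar to its Jordan form J, which has the same characteristic polynomial as A) gives
  χ_A(x) = x^4 + 8*x^3 + 24*x^2 + 32*x + 16
which factors as (x + 2)^4. The eigenvalues (with algebraic multiplicities) are λ = -2 with multiplicity 4.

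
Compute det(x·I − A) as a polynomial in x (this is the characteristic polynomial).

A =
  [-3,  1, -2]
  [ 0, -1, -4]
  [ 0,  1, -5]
x^3 + 9*x^2 + 27*x + 27

Expanding det(x·I − A) (e.g. by cofactor expansion or by noting that A is similar to its Jordan form J, which has the same characteristic polynomial as A) gives
  χ_A(x) = x^3 + 9*x^2 + 27*x + 27
which factors as (x + 3)^3. The eigenvalues (with algebraic multiplicities) are λ = -3 with multiplicity 3.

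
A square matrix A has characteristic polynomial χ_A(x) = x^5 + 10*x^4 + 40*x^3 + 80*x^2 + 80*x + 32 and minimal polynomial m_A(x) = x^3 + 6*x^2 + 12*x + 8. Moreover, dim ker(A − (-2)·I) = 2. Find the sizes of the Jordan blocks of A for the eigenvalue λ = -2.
Block sizes for λ = -2: [3, 2]

Step 1 — from the characteristic polynomial, algebraic multiplicity of λ = -2 is 5. From dim ker(A − (-2)·I) = 2, there are exactly 2 Jordan blocks for λ = -2.
Step 2 — from the minimal polynomial, the factor (x + 2)^3 tells us the largest block for λ = -2 has size 3.
Step 3 — with total size 5, 2 blocks, and largest block 3, the block sizes (in nonincreasing order) are [3, 2].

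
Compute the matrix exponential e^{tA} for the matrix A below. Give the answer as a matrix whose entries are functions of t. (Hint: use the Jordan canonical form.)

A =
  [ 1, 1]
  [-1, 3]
e^{tA} =
  [-t*exp(2*t) + exp(2*t), t*exp(2*t)]
  [-t*exp(2*t), t*exp(2*t) + exp(2*t)]

Strategy: write A = P · J · P⁻¹ where J is a Jordan canonical form, so e^{tA} = P · e^{tJ} · P⁻¹, and e^{tJ} can be computed block-by-block.

A has Jordan form
J =
  [2, 1]
  [0, 2]
(up to reordering of blocks).

Per-block formulas:
  For a 2×2 Jordan block J_2(2): exp(t · J_2(2)) = e^(2t)·(I + t·N), where N is the 2×2 nilpotent shift.

After assembling e^{tJ} and conjugating by P, we get:

e^{tA} =
  [-t*exp(2*t) + exp(2*t), t*exp(2*t)]
  [-t*exp(2*t), t*exp(2*t) + exp(2*t)]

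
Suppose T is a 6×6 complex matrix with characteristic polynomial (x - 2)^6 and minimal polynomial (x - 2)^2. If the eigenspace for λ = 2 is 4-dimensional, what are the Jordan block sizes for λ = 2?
Block sizes for λ = 2: [2, 2, 1, 1]

Step 1 — from the characteristic polynomial, algebraic multiplicity of λ = 2 is 6. From dim ker(T − (2)·I) = 4, there are exactly 4 Jordan blocks for λ = 2.
Step 2 — from the minimal polynomial, the factor (x − 2)^2 tells us the largest block for λ = 2 has size 2.
Step 3 — with total size 6, 4 blocks, and largest block 2, the block sizes (in nonincreasing order) are [2, 2, 1, 1].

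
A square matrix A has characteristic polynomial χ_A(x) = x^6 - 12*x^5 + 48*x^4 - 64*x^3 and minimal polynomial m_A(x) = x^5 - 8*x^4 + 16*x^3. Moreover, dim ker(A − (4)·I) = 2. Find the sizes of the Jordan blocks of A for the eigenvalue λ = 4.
Block sizes for λ = 4: [2, 1]

Step 1 — from the characteristic polynomial, algebraic multiplicity of λ = 4 is 3. From dim ker(A − (4)·I) = 2, there are exactly 2 Jordan blocks for λ = 4.
Step 2 — from the minimal polynomial, the factor (x − 4)^2 tells us the largest block for λ = 4 has size 2.
Step 3 — with total size 3, 2 blocks, and largest block 2, the block sizes (in nonincreasing order) are [2, 1].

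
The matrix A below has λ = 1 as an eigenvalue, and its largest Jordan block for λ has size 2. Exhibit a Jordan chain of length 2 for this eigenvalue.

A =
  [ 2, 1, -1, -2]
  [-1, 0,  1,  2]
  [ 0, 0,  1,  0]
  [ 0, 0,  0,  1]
A Jordan chain for λ = 1 of length 2:
v_1 = (1, -1, 0, 0)ᵀ
v_2 = (1, 0, 0, 0)ᵀ

Let N = A − (1)·I. We want v_2 with N^2 v_2 = 0 but N^1 v_2 ≠ 0; then v_{j-1} := N · v_j for j = 2, …, 2.

Pick v_2 = (1, 0, 0, 0)ᵀ.
Then v_1 = N · v_2 = (1, -1, 0, 0)ᵀ.

Sanity check: (A − (1)·I) v_1 = (0, 0, 0, 0)ᵀ = 0. ✓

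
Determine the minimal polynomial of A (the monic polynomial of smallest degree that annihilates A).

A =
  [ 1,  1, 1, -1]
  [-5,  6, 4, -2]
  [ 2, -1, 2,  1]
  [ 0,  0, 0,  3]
x^3 - 9*x^2 + 27*x - 27

The characteristic polynomial is χ_A(x) = (x - 3)^4, so the eigenvalues are known. The minimal polynomial is
  m_A(x) = Π_λ (x − λ)^{k_λ}
where k_λ is the size of the *largest* Jordan block for λ (equivalently, the smallest k with (A − λI)^k v = 0 for every generalised eigenvector v of λ).

  λ = 3: largest Jordan block has size 3, contributing (x − 3)^3

So m_A(x) = (x - 3)^3 = x^3 - 9*x^2 + 27*x - 27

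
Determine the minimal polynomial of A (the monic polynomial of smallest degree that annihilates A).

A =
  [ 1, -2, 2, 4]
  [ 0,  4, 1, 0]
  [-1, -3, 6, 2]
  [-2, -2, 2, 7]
x^4 - 18*x^3 + 120*x^2 - 350*x + 375

The characteristic polynomial is χ_A(x) = (x - 5)^3*(x - 3), so the eigenvalues are known. The minimal polynomial is
  m_A(x) = Π_λ (x − λ)^{k_λ}
where k_λ is the size of the *largest* Jordan block for λ (equivalently, the smallest k with (A − λI)^k v = 0 for every generalised eigenvector v of λ).

  λ = 3: largest Jordan block has size 1, contributing (x − 3)
  λ = 5: largest Jordan block has size 3, contributing (x − 5)^3

So m_A(x) = (x - 5)^3*(x - 3) = x^4 - 18*x^3 + 120*x^2 - 350*x + 375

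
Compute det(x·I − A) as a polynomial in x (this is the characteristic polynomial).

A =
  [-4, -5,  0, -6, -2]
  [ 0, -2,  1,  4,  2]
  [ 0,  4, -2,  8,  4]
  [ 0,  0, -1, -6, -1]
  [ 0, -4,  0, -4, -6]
x^5 + 20*x^4 + 160*x^3 + 640*x^2 + 1280*x + 1024

Expanding det(x·I − A) (e.g. by cofactor expansion or by noting that A is similar to its Jordan form J, which has the same characteristic polynomial as A) gives
  χ_A(x) = x^5 + 20*x^4 + 160*x^3 + 640*x^2 + 1280*x + 1024
which factors as (x + 4)^5. The eigenvalues (with algebraic multiplicities) are λ = -4 with multiplicity 5.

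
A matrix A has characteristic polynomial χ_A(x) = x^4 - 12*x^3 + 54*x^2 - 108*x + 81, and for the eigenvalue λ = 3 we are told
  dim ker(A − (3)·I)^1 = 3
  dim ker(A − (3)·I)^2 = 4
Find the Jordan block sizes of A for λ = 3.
Block sizes for λ = 3: [2, 1, 1]

From the dimensions of kernels of powers, the number of Jordan blocks of size at least j is d_j − d_{j−1} where d_j = dim ker(N^j) (with d_0 = 0). Computing the differences gives [3, 1].
The number of blocks of size exactly k is (#blocks of size ≥ k) − (#blocks of size ≥ k + 1), so the partition is: 2 block(s) of size 1, 1 block(s) of size 2.
In nonincreasing order the block sizes are [2, 1, 1].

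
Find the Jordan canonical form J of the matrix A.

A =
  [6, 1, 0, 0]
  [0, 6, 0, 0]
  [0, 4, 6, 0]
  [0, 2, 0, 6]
J_2(6) ⊕ J_1(6) ⊕ J_1(6)

The characteristic polynomial is
  det(x·I − A) = x^4 - 24*x^3 + 216*x^2 - 864*x + 1296 = (x - 6)^4

Eigenvalues and multiplicities (the geometric multiplicity of λ is n − rank(A − λI), which equals the number of Jordan blocks for λ):
  λ = 6: algebraic multiplicity = 4, geometric multiplicity = 3

Determining the block sizes for each eigenvalue:
  λ = 6: 3 blocks summing to 4 forces exactly one block of size 2 and the rest size 1 → block sizes [2, 1, 1]

Assembling the blocks gives a Jordan form
J =
  [6, 1, 0, 0]
  [0, 6, 0, 0]
  [0, 0, 6, 0]
  [0, 0, 0, 6]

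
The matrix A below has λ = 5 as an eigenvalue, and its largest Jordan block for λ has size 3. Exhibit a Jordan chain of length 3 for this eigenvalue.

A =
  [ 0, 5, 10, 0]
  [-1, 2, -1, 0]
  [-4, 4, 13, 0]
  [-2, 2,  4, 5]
A Jordan chain for λ = 5 of length 3:
v_1 = (-20, 12, -16, -8)ᵀ
v_2 = (-5, -1, -4, -2)ᵀ
v_3 = (1, 0, 0, 0)ᵀ

Let N = A − (5)·I. We want v_3 with N^3 v_3 = 0 but N^2 v_3 ≠ 0; then v_{j-1} := N · v_j for j = 3, …, 2.

Pick v_3 = (1, 0, 0, 0)ᵀ.
Then v_2 = N · v_3 = (-5, -1, -4, -2)ᵀ.
Then v_1 = N · v_2 = (-20, 12, -16, -8)ᵀ.

Sanity check: (A − (5)·I) v_1 = (0, 0, 0, 0)ᵀ = 0. ✓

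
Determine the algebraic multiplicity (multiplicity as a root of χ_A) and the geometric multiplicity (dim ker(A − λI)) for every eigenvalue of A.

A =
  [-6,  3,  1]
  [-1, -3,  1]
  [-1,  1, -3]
λ = -4: alg = 3, geom = 1

Step 1 — factor the characteristic polynomial to read off the algebraic multiplicities:
  χ_A(x) = (x + 4)^3

Step 2 — compute geometric multiplicities via the rank-nullity identity g(λ) = n − rank(A − λI):
  rank(A − (-4)·I) = 2, so dim ker(A − (-4)·I) = n − 2 = 1

Summary:
  λ = -4: algebraic multiplicity = 3, geometric multiplicity = 1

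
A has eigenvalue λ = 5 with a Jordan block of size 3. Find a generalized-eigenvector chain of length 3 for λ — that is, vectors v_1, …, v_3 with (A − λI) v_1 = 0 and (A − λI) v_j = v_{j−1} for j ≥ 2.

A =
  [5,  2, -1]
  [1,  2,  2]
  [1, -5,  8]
A Jordan chain for λ = 5 of length 3:
v_1 = (1, -1, -2)ᵀ
v_2 = (0, 1, 1)ᵀ
v_3 = (1, 0, 0)ᵀ

Let N = A − (5)·I. We want v_3 with N^3 v_3 = 0 but N^2 v_3 ≠ 0; then v_{j-1} := N · v_j for j = 3, …, 2.

Pick v_3 = (1, 0, 0)ᵀ.
Then v_2 = N · v_3 = (0, 1, 1)ᵀ.
Then v_1 = N · v_2 = (1, -1, -2)ᵀ.

Sanity check: (A − (5)·I) v_1 = (0, 0, 0)ᵀ = 0. ✓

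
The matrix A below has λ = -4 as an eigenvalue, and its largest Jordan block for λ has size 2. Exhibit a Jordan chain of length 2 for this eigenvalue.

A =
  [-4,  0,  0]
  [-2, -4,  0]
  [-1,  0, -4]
A Jordan chain for λ = -4 of length 2:
v_1 = (0, -2, -1)ᵀ
v_2 = (1, 0, 0)ᵀ

Let N = A − (-4)·I. We want v_2 with N^2 v_2 = 0 but N^1 v_2 ≠ 0; then v_{j-1} := N · v_j for j = 2, …, 2.

Pick v_2 = (1, 0, 0)ᵀ.
Then v_1 = N · v_2 = (0, -2, -1)ᵀ.

Sanity check: (A − (-4)·I) v_1 = (0, 0, 0)ᵀ = 0. ✓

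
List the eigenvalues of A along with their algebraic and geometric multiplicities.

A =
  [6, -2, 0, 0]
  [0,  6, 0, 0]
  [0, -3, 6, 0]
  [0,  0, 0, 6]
λ = 6: alg = 4, geom = 3

Step 1 — factor the characteristic polynomial to read off the algebraic multiplicities:
  χ_A(x) = (x - 6)^4

Step 2 — compute geometric multiplicities via the rank-nullity identity g(λ) = n − rank(A − λI):
  rank(A − (6)·I) = 1, so dim ker(A − (6)·I) = n − 1 = 3

Summary:
  λ = 6: algebraic multiplicity = 4, geometric multiplicity = 3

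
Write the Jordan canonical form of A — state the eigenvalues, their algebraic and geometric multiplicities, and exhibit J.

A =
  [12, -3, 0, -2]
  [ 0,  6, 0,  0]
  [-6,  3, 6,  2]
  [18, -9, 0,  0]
J_2(6) ⊕ J_1(6) ⊕ J_1(6)

The characteristic polynomial is
  det(x·I − A) = x^4 - 24*x^3 + 216*x^2 - 864*x + 1296 = (x - 6)^4

Eigenvalues and multiplicities (the geometric multiplicity of λ is n − rank(A − λI), which equals the number of Jordan blocks for λ):
  λ = 6: algebraic multiplicity = 4, geometric multiplicity = 3

Determining the block sizes for each eigenvalue:
  λ = 6: 3 blocks summing to 4 forces exactly one block of size 2 and the rest size 1 → block sizes [2, 1, 1]

Assembling the blocks gives a Jordan form
J =
  [6, 1, 0, 0]
  [0, 6, 0, 0]
  [0, 0, 6, 0]
  [0, 0, 0, 6]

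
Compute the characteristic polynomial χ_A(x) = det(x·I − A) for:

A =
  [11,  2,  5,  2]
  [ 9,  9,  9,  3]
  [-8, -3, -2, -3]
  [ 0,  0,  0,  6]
x^4 - 24*x^3 + 216*x^2 - 864*x + 1296

Expanding det(x·I − A) (e.g. by cofactor expansion or by noting that A is similar to its Jordan form J, which has the same characteristic polynomial as A) gives
  χ_A(x) = x^4 - 24*x^3 + 216*x^2 - 864*x + 1296
which factors as (x - 6)^4. The eigenvalues (with algebraic multiplicities) are λ = 6 with multiplicity 4.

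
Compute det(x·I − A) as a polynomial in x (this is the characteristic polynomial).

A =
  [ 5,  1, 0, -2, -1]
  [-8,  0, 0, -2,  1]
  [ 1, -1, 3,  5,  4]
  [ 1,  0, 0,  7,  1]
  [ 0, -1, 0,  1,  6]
x^5 - 21*x^4 + 171*x^3 - 675*x^2 + 1296*x - 972

Expanding det(x·I − A) (e.g. by cofactor expansion or by noting that A is similar to its Jordan form J, which has the same characteristic polynomial as A) gives
  χ_A(x) = x^5 - 21*x^4 + 171*x^3 - 675*x^2 + 1296*x - 972
which factors as (x - 6)^2*(x - 3)^3. The eigenvalues (with algebraic multiplicities) are λ = 3 with multiplicity 3, λ = 6 with multiplicity 2.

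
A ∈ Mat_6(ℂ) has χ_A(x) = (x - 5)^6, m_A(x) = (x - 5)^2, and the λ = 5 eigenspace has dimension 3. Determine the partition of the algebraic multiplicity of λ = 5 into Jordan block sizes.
Block sizes for λ = 5: [2, 2, 2]

Step 1 — from the characteristic polynomial, algebraic multiplicity of λ = 5 is 6. From dim ker(A − (5)·I) = 3, there are exactly 3 Jordan blocks for λ = 5.
Step 2 — from the minimal polynomial, the factor (x − 5)^2 tells us the largest block for λ = 5 has size 2.
Step 3 — with total size 6, 3 blocks, and largest block 2, the block sizes (in nonincreasing order) are [2, 2, 2].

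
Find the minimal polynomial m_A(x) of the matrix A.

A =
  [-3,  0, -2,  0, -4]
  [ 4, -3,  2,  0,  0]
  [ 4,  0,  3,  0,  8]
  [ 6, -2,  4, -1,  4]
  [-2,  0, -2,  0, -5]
x^2 + 4*x + 3

The characteristic polynomial is χ_A(x) = (x + 1)^3*(x + 3)^2, so the eigenvalues are known. The minimal polynomial is
  m_A(x) = Π_λ (x − λ)^{k_λ}
where k_λ is the size of the *largest* Jordan block for λ (equivalently, the smallest k with (A − λI)^k v = 0 for every generalised eigenvector v of λ).

  λ = -3: largest Jordan block has size 1, contributing (x + 3)
  λ = -1: largest Jordan block has size 1, contributing (x + 1)

So m_A(x) = (x + 1)*(x + 3) = x^2 + 4*x + 3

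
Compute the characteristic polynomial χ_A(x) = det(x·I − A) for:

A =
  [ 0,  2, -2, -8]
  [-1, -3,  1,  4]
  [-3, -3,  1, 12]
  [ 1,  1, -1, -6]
x^4 + 8*x^3 + 24*x^2 + 32*x + 16

Expanding det(x·I − A) (e.g. by cofactor expansion or by noting that A is similar to its Jordan form J, which has the same characteristic polynomial as A) gives
  χ_A(x) = x^4 + 8*x^3 + 24*x^2 + 32*x + 16
which factors as (x + 2)^4. The eigenvalues (with algebraic multiplicities) are λ = -2 with multiplicity 4.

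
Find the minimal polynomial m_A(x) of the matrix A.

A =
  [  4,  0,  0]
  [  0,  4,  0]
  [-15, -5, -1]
x^2 - 3*x - 4

The characteristic polynomial is χ_A(x) = (x - 4)^2*(x + 1), so the eigenvalues are known. The minimal polynomial is
  m_A(x) = Π_λ (x − λ)^{k_λ}
where k_λ is the size of the *largest* Jordan block for λ (equivalently, the smallest k with (A − λI)^k v = 0 for every generalised eigenvector v of λ).

  λ = -1: largest Jordan block has size 1, contributing (x + 1)
  λ = 4: largest Jordan block has size 1, contributing (x − 4)

So m_A(x) = (x - 4)*(x + 1) = x^2 - 3*x - 4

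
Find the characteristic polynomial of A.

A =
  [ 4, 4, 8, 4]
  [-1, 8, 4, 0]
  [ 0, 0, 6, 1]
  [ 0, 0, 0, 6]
x^4 - 24*x^3 + 216*x^2 - 864*x + 1296

Expanding det(x·I − A) (e.g. by cofactor expansion or by noting that A is similar to its Jordan form J, which has the same characteristic polynomial as A) gives
  χ_A(x) = x^4 - 24*x^3 + 216*x^2 - 864*x + 1296
which factors as (x - 6)^4. The eigenvalues (with algebraic multiplicities) are λ = 6 with multiplicity 4.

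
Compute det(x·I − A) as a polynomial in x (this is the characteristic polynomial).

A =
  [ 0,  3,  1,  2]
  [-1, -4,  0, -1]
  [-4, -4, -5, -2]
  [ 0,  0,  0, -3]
x^4 + 12*x^3 + 54*x^2 + 108*x + 81

Expanding det(x·I − A) (e.g. by cofactor expansion or by noting that A is similar to its Jordan form J, which has the same characteristic polynomial as A) gives
  χ_A(x) = x^4 + 12*x^3 + 54*x^2 + 108*x + 81
which factors as (x + 3)^4. The eigenvalues (with algebraic multiplicities) are λ = -3 with multiplicity 4.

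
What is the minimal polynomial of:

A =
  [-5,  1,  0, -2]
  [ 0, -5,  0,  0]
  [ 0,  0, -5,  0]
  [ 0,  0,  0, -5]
x^2 + 10*x + 25

The characteristic polynomial is χ_A(x) = (x + 5)^4, so the eigenvalues are known. The minimal polynomial is
  m_A(x) = Π_λ (x − λ)^{k_λ}
where k_λ is the size of the *largest* Jordan block for λ (equivalently, the smallest k with (A − λI)^k v = 0 for every generalised eigenvector v of λ).

  λ = -5: largest Jordan block has size 2, contributing (x + 5)^2

So m_A(x) = (x + 5)^2 = x^2 + 10*x + 25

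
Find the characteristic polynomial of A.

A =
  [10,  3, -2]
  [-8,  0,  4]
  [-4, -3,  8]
x^3 - 18*x^2 + 108*x - 216

Expanding det(x·I − A) (e.g. by cofactor expansion or by noting that A is similar to its Jordan form J, which has the same characteristic polynomial as A) gives
  χ_A(x) = x^3 - 18*x^2 + 108*x - 216
which factors as (x - 6)^3. The eigenvalues (with algebraic multiplicities) are λ = 6 with multiplicity 3.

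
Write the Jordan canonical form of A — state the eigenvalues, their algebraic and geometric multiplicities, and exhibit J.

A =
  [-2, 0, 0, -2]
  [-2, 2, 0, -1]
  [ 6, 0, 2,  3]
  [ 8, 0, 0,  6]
J_2(2) ⊕ J_1(2) ⊕ J_1(2)

The characteristic polynomial is
  det(x·I − A) = x^4 - 8*x^3 + 24*x^2 - 32*x + 16 = (x - 2)^4

Eigenvalues and multiplicities (the geometric multiplicity of λ is n − rank(A − λI), which equals the number of Jordan blocks for λ):
  λ = 2: algebraic multiplicity = 4, geometric multiplicity = 3

Determining the block sizes for each eigenvalue:
  λ = 2: 3 blocks summing to 4 forces exactly one block of size 2 and the rest size 1 → block sizes [2, 1, 1]

Assembling the blocks gives a Jordan form
J =
  [2, 1, 0, 0]
  [0, 2, 0, 0]
  [0, 0, 2, 0]
  [0, 0, 0, 2]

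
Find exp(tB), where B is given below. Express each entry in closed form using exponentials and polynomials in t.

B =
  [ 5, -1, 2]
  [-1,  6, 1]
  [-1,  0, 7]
e^{tB} =
  [-t*exp(6*t) + exp(6*t), t^2*exp(6*t)/2 - t*exp(6*t), -t^2*exp(6*t)/2 + 2*t*exp(6*t)]
  [-t*exp(6*t), t^2*exp(6*t)/2 + exp(6*t), -t^2*exp(6*t)/2 + t*exp(6*t)]
  [-t*exp(6*t), t^2*exp(6*t)/2, -t^2*exp(6*t)/2 + t*exp(6*t) + exp(6*t)]

Strategy: write B = P · J · P⁻¹ where J is a Jordan canonical form, so e^{tB} = P · e^{tJ} · P⁻¹, and e^{tJ} can be computed block-by-block.

B has Jordan form
J =
  [6, 1, 0]
  [0, 6, 1]
  [0, 0, 6]
(up to reordering of blocks).

Per-block formulas:
  For a 3×3 Jordan block J_3(6): exp(t · J_3(6)) = e^(6t)·(I + t·N + (t^2/2)·N^2), where N is the 3×3 nilpotent shift.

After assembling e^{tJ} and conjugating by P, we get:

e^{tB} =
  [-t*exp(6*t) + exp(6*t), t^2*exp(6*t)/2 - t*exp(6*t), -t^2*exp(6*t)/2 + 2*t*exp(6*t)]
  [-t*exp(6*t), t^2*exp(6*t)/2 + exp(6*t), -t^2*exp(6*t)/2 + t*exp(6*t)]
  [-t*exp(6*t), t^2*exp(6*t)/2, -t^2*exp(6*t)/2 + t*exp(6*t) + exp(6*t)]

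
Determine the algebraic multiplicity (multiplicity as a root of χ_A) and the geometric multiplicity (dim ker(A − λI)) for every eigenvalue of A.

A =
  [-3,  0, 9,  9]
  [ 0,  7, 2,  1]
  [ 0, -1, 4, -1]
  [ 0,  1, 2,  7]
λ = -3: alg = 1, geom = 1; λ = 6: alg = 3, geom = 2

Step 1 — factor the characteristic polynomial to read off the algebraic multiplicities:
  χ_A(x) = (x - 6)^3*(x + 3)

Step 2 — compute geometric multiplicities via the rank-nullity identity g(λ) = n − rank(A − λI):
  rank(A − (-3)·I) = 3, so dim ker(A − (-3)·I) = n − 3 = 1
  rank(A − (6)·I) = 2, so dim ker(A − (6)·I) = n − 2 = 2

Summary:
  λ = -3: algebraic multiplicity = 1, geometric multiplicity = 1
  λ = 6: algebraic multiplicity = 3, geometric multiplicity = 2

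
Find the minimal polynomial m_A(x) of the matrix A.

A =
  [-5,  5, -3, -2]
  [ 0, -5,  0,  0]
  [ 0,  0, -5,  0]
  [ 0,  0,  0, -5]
x^2 + 10*x + 25

The characteristic polynomial is χ_A(x) = (x + 5)^4, so the eigenvalues are known. The minimal polynomial is
  m_A(x) = Π_λ (x − λ)^{k_λ}
where k_λ is the size of the *largest* Jordan block for λ (equivalently, the smallest k with (A − λI)^k v = 0 for every generalised eigenvector v of λ).

  λ = -5: largest Jordan block has size 2, contributing (x + 5)^2

So m_A(x) = (x + 5)^2 = x^2 + 10*x + 25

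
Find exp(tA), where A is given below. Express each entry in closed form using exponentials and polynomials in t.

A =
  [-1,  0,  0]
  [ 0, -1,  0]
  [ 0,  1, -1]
e^{tA} =
  [exp(-t), 0, 0]
  [0, exp(-t), 0]
  [0, t*exp(-t), exp(-t)]

Strategy: write A = P · J · P⁻¹ where J is a Jordan canonical form, so e^{tA} = P · e^{tJ} · P⁻¹, and e^{tJ} can be computed block-by-block.

A has Jordan form
J =
  [-1,  1,  0]
  [ 0, -1,  0]
  [ 0,  0, -1]
(up to reordering of blocks).

Per-block formulas:
  For a 2×2 Jordan block J_2(-1): exp(t · J_2(-1)) = e^(-1t)·(I + t·N), where N is the 2×2 nilpotent shift.
  For a 1×1 block at λ = -1: exp(t · [-1]) = [e^(-1t)].

After assembling e^{tJ} and conjugating by P, we get:

e^{tA} =
  [exp(-t), 0, 0]
  [0, exp(-t), 0]
  [0, t*exp(-t), exp(-t)]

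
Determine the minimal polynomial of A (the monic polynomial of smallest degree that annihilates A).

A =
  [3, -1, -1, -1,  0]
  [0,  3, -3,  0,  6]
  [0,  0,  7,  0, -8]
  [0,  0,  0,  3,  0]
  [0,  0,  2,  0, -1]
x^3 - 9*x^2 + 27*x - 27

The characteristic polynomial is χ_A(x) = (x - 3)^5, so the eigenvalues are known. The minimal polynomial is
  m_A(x) = Π_λ (x − λ)^{k_λ}
where k_λ is the size of the *largest* Jordan block for λ (equivalently, the smallest k with (A − λI)^k v = 0 for every generalised eigenvector v of λ).

  λ = 3: largest Jordan block has size 3, contributing (x − 3)^3

So m_A(x) = (x - 3)^3 = x^3 - 9*x^2 + 27*x - 27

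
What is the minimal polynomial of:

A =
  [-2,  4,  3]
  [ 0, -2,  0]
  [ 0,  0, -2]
x^2 + 4*x + 4

The characteristic polynomial is χ_A(x) = (x + 2)^3, so the eigenvalues are known. The minimal polynomial is
  m_A(x) = Π_λ (x − λ)^{k_λ}
where k_λ is the size of the *largest* Jordan block for λ (equivalently, the smallest k with (A − λI)^k v = 0 for every generalised eigenvector v of λ).

  λ = -2: largest Jordan block has size 2, contributing (x + 2)^2

So m_A(x) = (x + 2)^2 = x^2 + 4*x + 4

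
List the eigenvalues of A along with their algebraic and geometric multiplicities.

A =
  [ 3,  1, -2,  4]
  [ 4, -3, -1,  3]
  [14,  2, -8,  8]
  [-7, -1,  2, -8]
λ = -4: alg = 4, geom = 2

Step 1 — factor the characteristic polynomial to read off the algebraic multiplicities:
  χ_A(x) = (x + 4)^4

Step 2 — compute geometric multiplicities via the rank-nullity identity g(λ) = n − rank(A − λI):
  rank(A − (-4)·I) = 2, so dim ker(A − (-4)·I) = n − 2 = 2

Summary:
  λ = -4: algebraic multiplicity = 4, geometric multiplicity = 2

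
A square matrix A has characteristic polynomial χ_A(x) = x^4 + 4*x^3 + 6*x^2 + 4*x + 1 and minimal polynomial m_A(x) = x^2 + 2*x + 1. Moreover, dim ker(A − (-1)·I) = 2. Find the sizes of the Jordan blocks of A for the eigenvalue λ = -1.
Block sizes for λ = -1: [2, 2]

Step 1 — from the characteristic polynomial, algebraic multiplicity of λ = -1 is 4. From dim ker(A − (-1)·I) = 2, there are exactly 2 Jordan blocks for λ = -1.
Step 2 — from the minimal polynomial, the factor (x + 1)^2 tells us the largest block for λ = -1 has size 2.
Step 3 — with total size 4, 2 blocks, and largest block 2, the block sizes (in nonincreasing order) are [2, 2].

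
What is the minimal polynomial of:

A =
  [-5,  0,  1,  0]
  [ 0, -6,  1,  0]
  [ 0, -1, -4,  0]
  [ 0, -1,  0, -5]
x^3 + 15*x^2 + 75*x + 125

The characteristic polynomial is χ_A(x) = (x + 5)^4, so the eigenvalues are known. The minimal polynomial is
  m_A(x) = Π_λ (x − λ)^{k_λ}
where k_λ is the size of the *largest* Jordan block for λ (equivalently, the smallest k with (A − λI)^k v = 0 for every generalised eigenvector v of λ).

  λ = -5: largest Jordan block has size 3, contributing (x + 5)^3

So m_A(x) = (x + 5)^3 = x^3 + 15*x^2 + 75*x + 125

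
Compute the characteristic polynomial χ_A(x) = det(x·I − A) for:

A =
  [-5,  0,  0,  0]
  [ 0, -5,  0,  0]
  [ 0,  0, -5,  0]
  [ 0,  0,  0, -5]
x^4 + 20*x^3 + 150*x^2 + 500*x + 625

Expanding det(x·I − A) (e.g. by cofactor expansion or by noting that A is similar to its Jordan form J, which has the same characteristic polynomial as A) gives
  χ_A(x) = x^4 + 20*x^3 + 150*x^2 + 500*x + 625
which factors as (x + 5)^4. The eigenvalues (with algebraic multiplicities) are λ = -5 with multiplicity 4.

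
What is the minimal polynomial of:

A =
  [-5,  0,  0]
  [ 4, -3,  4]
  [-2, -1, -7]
x^2 + 10*x + 25

The characteristic polynomial is χ_A(x) = (x + 5)^3, so the eigenvalues are known. The minimal polynomial is
  m_A(x) = Π_λ (x − λ)^{k_λ}
where k_λ is the size of the *largest* Jordan block for λ (equivalently, the smallest k with (A − λI)^k v = 0 for every generalised eigenvector v of λ).

  λ = -5: largest Jordan block has size 2, contributing (x + 5)^2

So m_A(x) = (x + 5)^2 = x^2 + 10*x + 25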